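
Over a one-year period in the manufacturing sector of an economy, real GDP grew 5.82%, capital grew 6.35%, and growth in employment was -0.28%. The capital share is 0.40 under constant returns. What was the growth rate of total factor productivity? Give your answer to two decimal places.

3.45%

Labor's share = 1 − 0.4 = 0.6.
Capital: 0.4 × 6.35 = 2.54 pp.
Employment: 0.6 × (-0.28) = -0.168 pp.
TFP growth = 5.82 − 2.372 = 3.448%.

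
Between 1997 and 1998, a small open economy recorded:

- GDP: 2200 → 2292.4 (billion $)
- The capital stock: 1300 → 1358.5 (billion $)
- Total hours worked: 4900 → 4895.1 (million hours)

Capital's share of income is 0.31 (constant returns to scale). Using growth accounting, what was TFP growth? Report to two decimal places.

2.87%

GDP growth = (2292.4 − 2200) / 2200 = 4.2%.
The capital stock growth = (1358.5 − 1300) / 1300 = 4.5%.
Total hours worked growth = (4895.1 − 4900) / 4900 = -0.1%.
Labor's share = 1 − 0.31 = 0.69.
The capital stock: 0.31 × 4.5 = 1.395 pp.
Total hours worked: 0.69 × (-0.1) = -0.069 pp.
TFP growth = 4.2 − 1.326 = 2.874%.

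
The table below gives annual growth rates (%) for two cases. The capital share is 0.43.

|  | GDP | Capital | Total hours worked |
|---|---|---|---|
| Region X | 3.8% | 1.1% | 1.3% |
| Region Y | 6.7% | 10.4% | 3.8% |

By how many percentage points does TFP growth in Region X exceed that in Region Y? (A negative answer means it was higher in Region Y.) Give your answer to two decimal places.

Labor's share = 1 − 0.43 = 0.57.
Region X: TFP = 3.8 − 0.473 − 0.741 = 2.586%.
Region Y: TFP = 6.7 − 4.472 − 2.166 = 0.062%.
Difference = 2.586 − (0.062) = 2.524 pp.

2.52 percentage points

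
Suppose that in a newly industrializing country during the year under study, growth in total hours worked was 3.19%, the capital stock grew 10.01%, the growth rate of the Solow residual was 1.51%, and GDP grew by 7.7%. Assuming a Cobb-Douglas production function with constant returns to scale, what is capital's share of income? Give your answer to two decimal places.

Capital's share of income is 0.44.

gY = gA + α·gK + (1−α)·gL, so gY − gA − gL = α(gK − gL).
7.7 − 1.51 − 3.19 = α × (10.01 − 3.19).
3 = 6.82 α, so α = 0.4399.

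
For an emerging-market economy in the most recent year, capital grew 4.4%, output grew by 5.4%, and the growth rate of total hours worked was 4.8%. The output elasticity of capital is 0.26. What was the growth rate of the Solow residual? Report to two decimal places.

Labor's share = 1 − 0.26 = 0.74.
Capital: 0.26 × 4.4 = 1.144 pp.
Total hours worked: 0.74 × 4.8 = 3.552 pp.
TFP growth = 5.4 − 4.696 = 0.704%.

The Solow residual grew 0.70%.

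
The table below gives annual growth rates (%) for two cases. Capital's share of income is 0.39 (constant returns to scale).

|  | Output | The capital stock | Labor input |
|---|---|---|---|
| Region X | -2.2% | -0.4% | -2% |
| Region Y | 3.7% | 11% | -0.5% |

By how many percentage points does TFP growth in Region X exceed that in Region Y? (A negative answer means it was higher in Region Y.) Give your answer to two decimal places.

Labor's share = 1 − 0.39 = 0.61.
Region X: TFP = -2.2 + 0.156 + 1.22 = -0.824%.
Region Y: TFP = 3.7 − 4.29 + 0.305 = -0.285%.
Difference = -0.824 − (-0.285) = -0.539 pp.

-0.54 percentage points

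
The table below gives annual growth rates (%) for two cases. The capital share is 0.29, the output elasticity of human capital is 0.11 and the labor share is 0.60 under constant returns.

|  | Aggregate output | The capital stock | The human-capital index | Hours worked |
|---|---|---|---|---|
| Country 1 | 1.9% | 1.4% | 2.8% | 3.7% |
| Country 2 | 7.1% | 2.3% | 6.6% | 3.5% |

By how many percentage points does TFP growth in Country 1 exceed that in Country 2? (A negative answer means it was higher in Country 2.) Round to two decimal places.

-4.64 percentage points

Labor's share = 1 − 0.29 − 0.11 = 0.6.
Country 1: TFP = 1.9 − 0.406 − 0.308 − 2.22 = -1.034%.
Country 2: TFP = 7.1 − 0.667 − 0.726 − 2.1 = 3.607%.
Difference = -1.034 − (3.607) = -4.641 pp.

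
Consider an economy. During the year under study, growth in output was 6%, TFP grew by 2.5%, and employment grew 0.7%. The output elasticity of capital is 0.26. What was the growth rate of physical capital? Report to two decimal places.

Physical capital growth was 11.47%.

Labor's share = 1 − 0.26 = 0.74.
gY = gA + 0.74×0.7 + 0.26×g.
0.26×g = 6 − 2.5 − 0.518 = 2.982.
g = 2.982 / 0.26 = 11.4692%.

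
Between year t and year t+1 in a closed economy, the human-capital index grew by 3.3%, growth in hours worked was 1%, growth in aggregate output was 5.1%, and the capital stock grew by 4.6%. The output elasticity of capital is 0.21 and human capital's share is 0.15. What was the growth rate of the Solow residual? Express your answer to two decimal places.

Labor's share = 1 − 0.21 − 0.15 = 0.64.
The capital stock: 0.21 × 4.6 = 0.966 pp.
The human-capital index: 0.15 × 3.3 = 0.495 pp.
Hours worked: 0.64 × 1 = 0.64 pp.
TFP growth = 5.1 − 2.101 = 2.999%.

3.00%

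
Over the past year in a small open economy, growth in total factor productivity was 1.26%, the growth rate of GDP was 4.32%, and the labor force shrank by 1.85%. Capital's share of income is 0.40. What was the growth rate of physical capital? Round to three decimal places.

10.425%

Labor's share = 1 − 0.4 = 0.6.
gY = gA + 0.6×(-1.85) + 0.4×g.
0.4×g = 4.32 − 1.26 + 1.11 = 4.17.
g = 4.17 / 0.4 = 10.425%.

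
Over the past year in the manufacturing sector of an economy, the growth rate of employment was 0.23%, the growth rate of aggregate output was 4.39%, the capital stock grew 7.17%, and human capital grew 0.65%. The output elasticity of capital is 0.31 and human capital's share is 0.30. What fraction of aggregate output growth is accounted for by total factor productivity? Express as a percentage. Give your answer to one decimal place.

Labor's share = 1 − 0.31 − 0.3 = 0.39.
The capital stock: 0.31 × 7.17 = 2.2227 pp.
Human capital: 0.3 × 0.65 = 0.195 pp.
Employment: 0.39 × 0.23 = 0.0897 pp.
TFP growth = 4.39 − 2.5074 = 1.8826%.
TFP share of growth = 1.8826 / 4.39 × 100 = 42.884%.

42.9%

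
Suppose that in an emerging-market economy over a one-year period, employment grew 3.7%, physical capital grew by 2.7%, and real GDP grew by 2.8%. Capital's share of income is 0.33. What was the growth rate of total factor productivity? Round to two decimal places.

-0.57%

Labor's share = 1 − 0.33 = 0.67.
Physical capital: 0.33 × 2.7 = 0.891 pp.
Employment: 0.67 × 3.7 = 2.479 pp.
TFP growth = 2.8 − 3.37 = -0.57%.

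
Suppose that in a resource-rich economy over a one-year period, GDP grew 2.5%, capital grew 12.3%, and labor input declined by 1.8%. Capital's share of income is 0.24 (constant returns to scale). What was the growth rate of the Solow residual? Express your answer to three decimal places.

Labor's share = 1 − 0.24 = 0.76.
Capital: 0.24 × 12.3 = 2.952 pp.
Labor input: 0.76 × (-1.8) = -1.368 pp.
TFP growth = 2.5 − 1.584 = 0.916%.

The Solow residual growth was 0.916%.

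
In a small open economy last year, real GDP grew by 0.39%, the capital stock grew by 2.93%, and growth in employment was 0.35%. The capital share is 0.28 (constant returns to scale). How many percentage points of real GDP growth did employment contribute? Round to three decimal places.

Labor's share = 1 − 0.28 = 0.72.
Contribution = share × growth = 0.72 × 0.35 = 0.252 pp.

0.252 pp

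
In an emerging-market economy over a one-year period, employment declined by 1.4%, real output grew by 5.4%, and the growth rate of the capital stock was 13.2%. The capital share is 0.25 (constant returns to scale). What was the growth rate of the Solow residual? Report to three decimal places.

Labor's share = 1 − 0.25 = 0.75.
The capital stock: 0.25 × 13.2 = 3.3 pp.
Employment: 0.75 × (-1.4) = -1.05 pp.
TFP growth = 5.4 − 2.25 = 3.15%.

3.150%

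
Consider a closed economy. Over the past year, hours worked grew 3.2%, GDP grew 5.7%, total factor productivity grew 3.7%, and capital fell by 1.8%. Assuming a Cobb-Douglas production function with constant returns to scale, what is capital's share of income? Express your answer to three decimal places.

Capital's share of income is 0.240.

gY = gA + α·gK + (1−α)·gL, so gY − gA − gL = α(gK − gL).
5.7 − 3.7 − 3.2 = α × (-1.8 − 3.2).
-1.2 = -5 α, so α = 0.24.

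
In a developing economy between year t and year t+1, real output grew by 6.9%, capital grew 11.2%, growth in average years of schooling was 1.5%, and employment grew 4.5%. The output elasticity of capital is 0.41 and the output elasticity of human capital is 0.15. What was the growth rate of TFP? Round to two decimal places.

Labor's share = 1 − 0.41 − 0.15 = 0.44.
Capital: 0.41 × 11.2 = 4.592 pp.
Average years of schooling: 0.15 × 1.5 = 0.225 pp.
Employment: 0.44 × 4.5 = 1.98 pp.
TFP growth = 6.9 − 6.797 = 0.103%.

0.10%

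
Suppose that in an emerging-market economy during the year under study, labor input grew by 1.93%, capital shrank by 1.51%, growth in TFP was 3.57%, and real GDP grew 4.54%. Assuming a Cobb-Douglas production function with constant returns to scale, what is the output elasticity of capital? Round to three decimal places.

gY = gA + α·gK + (1−α)·gL, so gY − gA − gL = α(gK − gL).
4.54 − 3.57 − 1.93 = α × (-1.51 − 1.93).
-0.96 = -3.44 α, so α = 0.27907.

0.279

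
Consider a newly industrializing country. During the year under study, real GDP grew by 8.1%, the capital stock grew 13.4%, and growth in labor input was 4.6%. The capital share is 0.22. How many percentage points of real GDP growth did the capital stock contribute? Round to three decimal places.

2.948

Contribution = share × growth = 0.22 × 13.4 = 2.948 pp.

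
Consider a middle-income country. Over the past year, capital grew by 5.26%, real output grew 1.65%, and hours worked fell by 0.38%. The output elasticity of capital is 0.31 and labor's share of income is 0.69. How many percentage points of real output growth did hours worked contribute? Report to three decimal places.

-0.262 percentage points

Labor's share = 1 − 0.31 = 0.69.
Contribution = share × growth = 0.69 × (-0.38) = -0.2622 pp.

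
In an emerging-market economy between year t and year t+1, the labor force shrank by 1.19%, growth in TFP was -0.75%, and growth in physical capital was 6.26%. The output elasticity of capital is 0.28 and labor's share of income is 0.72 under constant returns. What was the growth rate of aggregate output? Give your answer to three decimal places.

Labor's share = 1 − 0.28 = 0.72.
Physical capital: 0.28 × 6.26 = 1.7528 pp.
The labor force: 0.72 × (-1.19) = -0.8568 pp.
Output growth = -0.75 + 0.896 = 0.146%.

Aggregate output grew 0.146%.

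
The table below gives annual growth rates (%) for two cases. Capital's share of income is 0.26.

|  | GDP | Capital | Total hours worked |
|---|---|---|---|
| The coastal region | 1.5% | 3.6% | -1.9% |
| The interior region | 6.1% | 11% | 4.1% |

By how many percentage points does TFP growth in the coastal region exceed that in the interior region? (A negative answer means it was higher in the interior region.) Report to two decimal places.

Labor's share = 1 − 0.26 = 0.74.
The coastal region: TFP = 1.5 − 0.936 + 1.406 = 1.97%.
The interior region: TFP = 6.1 − 2.86 − 3.034 = 0.206%.
Difference = 1.97 − (0.206) = 1.764 pp.

1.76 percentage points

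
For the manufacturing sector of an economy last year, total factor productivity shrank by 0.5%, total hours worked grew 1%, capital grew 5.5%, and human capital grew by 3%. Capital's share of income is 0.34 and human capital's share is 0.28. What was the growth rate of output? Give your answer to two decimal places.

Labor's share = 1 − 0.34 − 0.28 = 0.38.
Capital: 0.34 × 5.5 = 1.87 pp.
Human capital: 0.28 × 3 = 0.84 pp.
Total hours worked: 0.38 × 1 = 0.38 pp.
Output growth = -0.5 + 3.09 = 2.59%.

2.59%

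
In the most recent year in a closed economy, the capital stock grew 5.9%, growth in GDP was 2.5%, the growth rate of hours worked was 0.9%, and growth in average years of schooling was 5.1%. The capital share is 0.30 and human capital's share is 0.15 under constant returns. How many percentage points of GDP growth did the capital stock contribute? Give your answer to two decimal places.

Contribution = share × growth = 0.3 × 5.9 = 1.77 pp.

1.77 percentage points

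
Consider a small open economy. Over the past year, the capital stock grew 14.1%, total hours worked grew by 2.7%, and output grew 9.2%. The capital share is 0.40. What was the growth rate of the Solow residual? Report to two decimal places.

Labor's share = 1 − 0.4 = 0.6.
The capital stock: 0.4 × 14.1 = 5.64 pp.
Total hours worked: 0.6 × 2.7 = 1.62 pp.
TFP growth = 9.2 − 7.26 = 1.94%.

1.94%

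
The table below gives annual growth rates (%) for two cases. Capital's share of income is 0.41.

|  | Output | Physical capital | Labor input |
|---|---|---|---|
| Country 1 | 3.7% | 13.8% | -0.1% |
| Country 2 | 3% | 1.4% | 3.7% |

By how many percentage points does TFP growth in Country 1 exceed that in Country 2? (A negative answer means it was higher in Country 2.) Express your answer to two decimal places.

-2.14 percentage points

Labor's share = 1 − 0.41 = 0.59.
Country 1: TFP = 3.7 − 5.658 + 0.059 = -1.899%.
Country 2: TFP = 3 − 0.574 − 2.183 = 0.243%.
Difference = -1.899 − (0.243) = -2.142 pp.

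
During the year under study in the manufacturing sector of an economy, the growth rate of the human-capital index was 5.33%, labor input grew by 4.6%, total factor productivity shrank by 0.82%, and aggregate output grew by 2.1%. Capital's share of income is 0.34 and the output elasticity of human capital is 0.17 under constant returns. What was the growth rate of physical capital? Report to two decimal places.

Labor's share = 1 − 0.34 − 0.17 = 0.49.
gY = gA + 0.17×5.33 + 0.49×4.6 + 0.34×g.
0.34×g = 2.1 + 0.82 − 3.1601 = -0.2401.
g = -0.2401 / 0.34 = -0.7062%.

-0.71%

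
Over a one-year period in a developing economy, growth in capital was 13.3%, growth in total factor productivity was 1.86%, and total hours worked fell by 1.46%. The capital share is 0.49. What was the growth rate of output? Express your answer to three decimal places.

Output growth was 7.632%.

Labor's share = 1 − 0.49 = 0.51.
Capital: 0.49 × 13.3 = 6.517 pp.
Total hours worked: 0.51 × (-1.46) = -0.7446 pp.
Output growth = 1.86 + 5.7724 = 7.6324%.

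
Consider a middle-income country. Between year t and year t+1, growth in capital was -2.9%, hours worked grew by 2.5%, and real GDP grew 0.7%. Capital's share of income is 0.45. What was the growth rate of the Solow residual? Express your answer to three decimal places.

The Solow residual growth was 0.630%.

Labor's share = 1 − 0.45 = 0.55.
Capital: 0.45 × (-2.9) = -1.305 pp.
Hours worked: 0.55 × 2.5 = 1.375 pp.
TFP growth = 0.7 − 0.07 = 0.63%.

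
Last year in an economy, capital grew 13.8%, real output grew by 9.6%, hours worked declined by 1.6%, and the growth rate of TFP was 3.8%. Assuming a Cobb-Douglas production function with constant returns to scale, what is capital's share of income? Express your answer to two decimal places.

gY = gA + α·gK + (1−α)·gL, so gY − gA − gL = α(gK − gL).
9.6 − 3.8 + 1.6 = α × (13.8 − (-1.6)).
7.4 = 15.4 α, so α = 0.4805.

α = 0.48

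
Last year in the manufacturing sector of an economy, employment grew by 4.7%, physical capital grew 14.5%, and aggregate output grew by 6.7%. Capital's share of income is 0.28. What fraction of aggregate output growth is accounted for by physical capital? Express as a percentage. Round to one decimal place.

Physical capital accounted for 60.6% of growth.

Physical capital contributed 0.28 × 14.5 = 4.06 pp.
Share of growth = 4.06 / 6.7 × 100 = 60.597%.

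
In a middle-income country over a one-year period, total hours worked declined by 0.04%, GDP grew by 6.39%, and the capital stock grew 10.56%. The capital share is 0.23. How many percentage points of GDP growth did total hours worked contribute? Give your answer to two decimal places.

Labor's share = 1 − 0.23 = 0.77.
Contribution = share × growth = 0.77 × (-0.04) = -0.0308 pp.

-0.03 percentage points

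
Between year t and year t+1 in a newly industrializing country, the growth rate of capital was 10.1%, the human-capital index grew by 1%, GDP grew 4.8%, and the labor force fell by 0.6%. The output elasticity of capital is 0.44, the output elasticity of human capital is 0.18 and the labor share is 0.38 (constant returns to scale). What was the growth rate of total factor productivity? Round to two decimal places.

0.40%

Labor's share = 1 − 0.44 − 0.18 = 0.38.
Capital: 0.44 × 10.1 = 4.444 pp.
The human-capital index: 0.18 × 1 = 0.18 pp.
The labor force: 0.38 × (-0.6) = -0.228 pp.
TFP growth = 4.8 − 4.396 = 0.404%.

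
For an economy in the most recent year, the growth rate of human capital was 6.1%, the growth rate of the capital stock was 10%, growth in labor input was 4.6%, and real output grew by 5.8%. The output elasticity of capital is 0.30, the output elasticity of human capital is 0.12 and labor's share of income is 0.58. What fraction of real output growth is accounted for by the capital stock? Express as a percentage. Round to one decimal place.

51.7%

The capital stock contributed 0.3 × 10 = 3 pp.
Share of growth = 3 / 5.8 × 100 = 51.724%.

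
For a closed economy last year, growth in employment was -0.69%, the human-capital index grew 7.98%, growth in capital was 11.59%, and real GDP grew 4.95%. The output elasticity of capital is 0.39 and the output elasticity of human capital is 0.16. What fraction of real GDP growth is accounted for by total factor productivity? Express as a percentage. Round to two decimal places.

Total factor productivity accounted for -10.84% of growth.

Labor's share = 1 − 0.39 − 0.16 = 0.45.
Capital: 0.39 × 11.59 = 4.5201 pp.
The human-capital index: 0.16 × 7.98 = 1.2768 pp.
Employment: 0.45 × (-0.69) = -0.3105 pp.
TFP growth = 4.95 − 5.4864 = -0.5364%.
TFP share of growth = -0.5364 / 4.95 × 100 = -10.8364%.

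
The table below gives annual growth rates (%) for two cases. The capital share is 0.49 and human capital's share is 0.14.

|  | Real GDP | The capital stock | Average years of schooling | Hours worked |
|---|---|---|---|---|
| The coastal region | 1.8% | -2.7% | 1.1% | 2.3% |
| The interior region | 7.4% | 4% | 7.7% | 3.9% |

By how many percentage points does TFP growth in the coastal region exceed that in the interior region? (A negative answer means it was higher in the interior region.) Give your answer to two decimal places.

Labor's share = 1 − 0.49 − 0.14 = 0.37.
The coastal region: TFP = 1.8 + 1.323 − 0.154 − 0.851 = 2.118%.
The interior region: TFP = 7.4 − 1.96 − 1.078 − 1.443 = 2.919%.
Difference = 2.118 − (2.919) = -0.801 pp.

-0.80 percentage points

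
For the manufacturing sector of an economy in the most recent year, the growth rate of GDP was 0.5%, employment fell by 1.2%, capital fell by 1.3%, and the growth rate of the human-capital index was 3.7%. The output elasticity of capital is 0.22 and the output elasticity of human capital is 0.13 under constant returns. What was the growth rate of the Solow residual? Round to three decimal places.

Labor's share = 1 − 0.22 − 0.13 = 0.65.
Capital: 0.22 × (-1.3) = -0.286 pp.
The human-capital index: 0.13 × 3.7 = 0.481 pp.
Employment: 0.65 × (-1.2) = -0.78 pp.
TFP growth = 0.5 + 0.585 = 1.085%.

1.085%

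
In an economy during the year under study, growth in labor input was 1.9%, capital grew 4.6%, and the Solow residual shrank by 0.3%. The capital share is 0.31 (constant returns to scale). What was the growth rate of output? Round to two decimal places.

2.44%

Labor's share = 1 − 0.31 = 0.69.
Capital: 0.31 × 4.6 = 1.426 pp.
Labor input: 0.69 × 1.9 = 1.311 pp.
Output growth = -0.3 + 2.737 = 2.437%.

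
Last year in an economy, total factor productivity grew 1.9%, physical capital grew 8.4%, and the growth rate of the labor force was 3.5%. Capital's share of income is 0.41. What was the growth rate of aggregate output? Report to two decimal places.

7.41%

Labor's share = 1 − 0.41 = 0.59.
Physical capital: 0.41 × 8.4 = 3.444 pp.
The labor force: 0.59 × 3.5 = 2.065 pp.
Output growth = 1.9 + 5.509 = 7.409%.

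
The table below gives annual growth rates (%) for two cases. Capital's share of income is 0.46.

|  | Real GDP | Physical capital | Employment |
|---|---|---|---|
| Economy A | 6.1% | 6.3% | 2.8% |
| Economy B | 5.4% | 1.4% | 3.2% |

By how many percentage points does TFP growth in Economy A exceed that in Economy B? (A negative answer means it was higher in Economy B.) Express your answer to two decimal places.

-1.34 percentage points

Labor's share = 1 − 0.46 = 0.54.
Economy A: TFP = 6.1 − 2.898 − 1.512 = 1.69%.
Economy B: TFP = 5.4 − 0.644 − 1.728 = 3.028%.
Difference = 1.69 − (3.028) = -1.338 pp.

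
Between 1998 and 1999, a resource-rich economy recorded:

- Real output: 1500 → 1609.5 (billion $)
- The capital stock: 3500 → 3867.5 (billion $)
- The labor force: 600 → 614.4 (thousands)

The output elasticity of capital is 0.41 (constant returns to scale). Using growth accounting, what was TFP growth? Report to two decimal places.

1.58%

Real output growth = (1609.5 − 1500) / 1500 = 7.3%.
The capital stock growth = (3867.5 − 3500) / 3500 = 10.5%.
The labor force growth = (614.4 − 600) / 600 = 2.4%.
Labor's share = 1 − 0.41 = 0.59.
The capital stock: 0.41 × 10.5 = 4.305 pp.
The labor force: 0.59 × 2.4 = 1.416 pp.
TFP growth = 7.3 − 5.721 = 1.579%.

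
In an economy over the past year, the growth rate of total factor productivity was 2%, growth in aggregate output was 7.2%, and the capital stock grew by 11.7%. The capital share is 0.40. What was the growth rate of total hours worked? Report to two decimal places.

Total hours worked growth was 0.87%.

Labor's share = 1 − 0.4 = 0.6.
gY = gA + 0.4×11.7 + 0.6×g.
0.6×g = 7.2 − 2 − 4.68 = 0.52.
g = 0.52 / 0.6 = 0.8667%.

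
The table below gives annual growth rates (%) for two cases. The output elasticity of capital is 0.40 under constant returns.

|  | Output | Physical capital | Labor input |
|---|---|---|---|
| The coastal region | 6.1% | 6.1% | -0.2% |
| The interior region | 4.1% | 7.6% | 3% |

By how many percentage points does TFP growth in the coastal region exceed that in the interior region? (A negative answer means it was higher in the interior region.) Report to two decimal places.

Labor's share = 1 − 0.4 = 0.6.
The coastal region: TFP = 6.1 − 2.44 + 0.12 = 3.78%.
The interior region: TFP = 4.1 − 3.04 − 1.8 = -0.74%.
Difference = 3.78 − (-0.74) = 4.52 pp.

4.52 percentage points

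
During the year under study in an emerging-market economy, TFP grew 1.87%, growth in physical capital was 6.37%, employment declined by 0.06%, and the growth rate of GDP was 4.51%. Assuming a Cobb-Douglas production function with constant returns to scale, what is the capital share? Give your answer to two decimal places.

α = 0.42

gY = gA + α·gK + (1−α)·gL, so gY − gA − gL = α(gK − gL).
4.51 − 1.87 + 0.06 = α × (6.37 − (-0.06)).
2.7 = 6.43 α, so α = 0.4199.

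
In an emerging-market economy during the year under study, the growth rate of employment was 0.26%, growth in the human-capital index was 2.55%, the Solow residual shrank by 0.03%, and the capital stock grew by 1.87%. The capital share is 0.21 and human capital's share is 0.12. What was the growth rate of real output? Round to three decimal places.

Real output grew 0.843%.

Labor's share = 1 − 0.21 − 0.12 = 0.67.
The capital stock: 0.21 × 1.87 = 0.3927 pp.
The human-capital index: 0.12 × 2.55 = 0.306 pp.
Employment: 0.67 × 0.26 = 0.1742 pp.
Output growth = -0.03 + 0.8729 = 0.8429%.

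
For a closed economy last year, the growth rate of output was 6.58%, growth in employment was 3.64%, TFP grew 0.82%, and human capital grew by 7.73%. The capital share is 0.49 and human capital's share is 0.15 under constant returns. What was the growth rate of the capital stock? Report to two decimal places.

Labor's share = 1 − 0.49 − 0.15 = 0.36.
gY = gA + 0.15×7.73 + 0.36×3.64 + 0.49×g.
0.49×g = 6.58 − 0.82 − 2.4699 = 3.2901.
g = 3.2901 / 0.49 = 6.7145%.

6.71%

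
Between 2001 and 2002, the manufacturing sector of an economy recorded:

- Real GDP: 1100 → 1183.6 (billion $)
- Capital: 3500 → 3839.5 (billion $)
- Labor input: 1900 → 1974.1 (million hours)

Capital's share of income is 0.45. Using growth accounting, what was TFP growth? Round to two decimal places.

1.09%

Real GDP growth = (1183.6 − 1100) / 1100 = 7.6%.
Capital growth = (3839.5 − 3500) / 3500 = 9.7%.
Labor input growth = (1974.1 − 1900) / 1900 = 3.9%.
Labor's share = 1 − 0.45 = 0.55.
Capital: 0.45 × 9.7 = 4.365 pp.
Labor input: 0.55 × 3.9 = 2.145 pp.
TFP growth = 7.6 − 6.51 = 1.09%.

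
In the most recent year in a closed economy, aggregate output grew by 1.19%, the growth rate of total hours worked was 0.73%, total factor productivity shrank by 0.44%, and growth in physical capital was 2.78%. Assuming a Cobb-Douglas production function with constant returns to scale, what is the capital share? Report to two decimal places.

gY = gA + α·gK + (1−α)·gL, so gY − gA − gL = α(gK − gL).
1.19 + 0.44 − 0.73 = α × (2.78 − 0.73).
0.9 = 2.05 α, so α = 0.439.

0.44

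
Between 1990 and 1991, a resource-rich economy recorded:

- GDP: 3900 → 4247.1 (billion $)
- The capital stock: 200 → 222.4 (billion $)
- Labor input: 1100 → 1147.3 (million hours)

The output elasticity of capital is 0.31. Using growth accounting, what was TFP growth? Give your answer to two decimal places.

GDP growth = (4247.1 − 3900) / 3900 = 8.9%.
The capital stock growth = (222.4 − 200) / 200 = 11.2%.
Labor input growth = (1147.3 − 1100) / 1100 = 4.3%.
Labor's share = 1 − 0.31 = 0.69.
The capital stock: 0.31 × 11.2 = 3.472 pp.
Labor input: 0.69 × 4.3 = 2.967 pp.
TFP growth = 8.9 − 6.439 = 2.461%.

TFP grew 2.46%.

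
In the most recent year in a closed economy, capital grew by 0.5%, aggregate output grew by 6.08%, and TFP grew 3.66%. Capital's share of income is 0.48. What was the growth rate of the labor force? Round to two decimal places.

The labor force grew 4.19%.

Labor's share = 1 − 0.48 = 0.52.
gY = gA + 0.48×0.5 + 0.52×g.
0.52×g = 6.08 − 3.66 − 0.24 = 2.18.
g = 2.18 / 0.52 = 4.1923%.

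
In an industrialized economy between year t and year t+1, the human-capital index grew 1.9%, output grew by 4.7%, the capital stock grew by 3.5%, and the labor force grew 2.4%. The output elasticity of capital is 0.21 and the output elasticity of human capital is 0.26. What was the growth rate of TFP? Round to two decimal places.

Labor's share = 1 − 0.21 − 0.26 = 0.53.
The capital stock: 0.21 × 3.5 = 0.735 pp.
The human-capital index: 0.26 × 1.9 = 0.494 pp.
The labor force: 0.53 × 2.4 = 1.272 pp.
TFP growth = 4.7 − 2.501 = 2.199%.

2.20%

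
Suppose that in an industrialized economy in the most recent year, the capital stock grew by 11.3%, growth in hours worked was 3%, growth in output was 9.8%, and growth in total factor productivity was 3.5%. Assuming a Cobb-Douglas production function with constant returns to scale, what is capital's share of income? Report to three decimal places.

0.398

gY = gA + α·gK + (1−α)·gL, so gY − gA − gL = α(gK − gL).
9.8 − 3.5 − 3 = α × (11.3 − 3).
3.3 = 8.3 α, so α = 0.39759.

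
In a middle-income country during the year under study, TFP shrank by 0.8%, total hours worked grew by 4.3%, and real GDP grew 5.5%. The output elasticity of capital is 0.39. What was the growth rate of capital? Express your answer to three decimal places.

Labor's share = 1 − 0.39 = 0.61.
gY = gA + 0.61×4.3 + 0.39×g.
0.39×g = 5.5 + 0.8 − 2.623 = 3.677.
g = 3.677 / 0.39 = 9.42821%.

Capital growth was 9.428%.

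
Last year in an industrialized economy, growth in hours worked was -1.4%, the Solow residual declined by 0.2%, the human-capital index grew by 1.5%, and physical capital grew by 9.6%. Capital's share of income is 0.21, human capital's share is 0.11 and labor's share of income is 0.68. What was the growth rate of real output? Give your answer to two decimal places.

Labor's share = 1 − 0.21 − 0.11 = 0.68.
Physical capital: 0.21 × 9.6 = 2.016 pp.
The human-capital index: 0.11 × 1.5 = 0.165 pp.
Hours worked: 0.68 × (-1.4) = -0.952 pp.
Output growth = -0.2 + 1.229 = 1.029%.

1.03%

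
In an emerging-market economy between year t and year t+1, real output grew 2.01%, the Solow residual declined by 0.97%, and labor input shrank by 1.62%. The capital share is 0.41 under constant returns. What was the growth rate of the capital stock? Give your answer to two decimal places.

The capital stock grew 9.60%.

Labor's share = 1 − 0.41 = 0.59.
gY = gA + 0.59×(-1.62) + 0.41×g.
0.41×g = 2.01 + 0.97 + 0.9558 = 3.9358.
g = 3.9358 / 0.41 = 9.5995%.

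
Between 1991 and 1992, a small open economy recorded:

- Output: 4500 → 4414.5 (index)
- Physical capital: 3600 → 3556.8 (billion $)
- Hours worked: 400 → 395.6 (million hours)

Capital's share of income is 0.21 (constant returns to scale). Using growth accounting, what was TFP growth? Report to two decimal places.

Output growth = (4414.5 − 4500) / 4500 = -1.9%.
Physical capital growth = (3556.8 − 3600) / 3600 = -1.2%.
Hours worked growth = (395.6 − 400) / 400 = -1.1%.
Labor's share = 1 − 0.21 = 0.79.
Physical capital: 0.21 × (-1.2) = -0.252 pp.
Hours worked: 0.79 × (-1.1) = -0.869 pp.
TFP growth = -1.9 + 1.121 = -0.779%.

-0.78%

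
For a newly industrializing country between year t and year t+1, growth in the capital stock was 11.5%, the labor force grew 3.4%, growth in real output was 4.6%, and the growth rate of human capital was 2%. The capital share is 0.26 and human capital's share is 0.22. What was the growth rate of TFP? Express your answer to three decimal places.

Labor's share = 1 − 0.26 − 0.22 = 0.52.
The capital stock: 0.26 × 11.5 = 2.99 pp.
Human capital: 0.22 × 2 = 0.44 pp.
The labor force: 0.52 × 3.4 = 1.768 pp.
TFP growth = 4.6 − 5.198 = -0.598%.

-0.598%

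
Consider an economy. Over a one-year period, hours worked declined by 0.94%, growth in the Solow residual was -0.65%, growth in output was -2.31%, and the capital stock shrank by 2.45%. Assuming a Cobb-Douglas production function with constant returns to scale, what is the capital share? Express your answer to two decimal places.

The capital share is 0.48.

gY = gA + α·gK + (1−α)·gL, so gY − gA − gL = α(gK − gL).
-2.31 + 0.65 + 0.94 = α × (-2.45 − (-0.94)).
-0.72 = -1.51 α, so α = 0.4768.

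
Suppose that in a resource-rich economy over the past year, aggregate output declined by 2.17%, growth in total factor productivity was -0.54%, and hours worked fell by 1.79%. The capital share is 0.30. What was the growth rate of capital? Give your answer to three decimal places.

Labor's share = 1 − 0.3 = 0.7.
gY = gA + 0.7×(-1.79) + 0.3×g.
0.3×g = -2.17 + 0.54 + 1.253 = -0.377.
g = -0.377 / 0.3 = -1.25667%.

-1.257%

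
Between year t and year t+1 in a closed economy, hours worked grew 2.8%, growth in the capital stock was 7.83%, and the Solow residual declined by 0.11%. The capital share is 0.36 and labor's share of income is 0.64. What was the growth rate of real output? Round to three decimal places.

4.501%

Labor's share = 1 − 0.36 = 0.64.
The capital stock: 0.36 × 7.83 = 2.8188 pp.
Hours worked: 0.64 × 2.8 = 1.792 pp.
Output growth = -0.11 + 4.6108 = 4.5008%.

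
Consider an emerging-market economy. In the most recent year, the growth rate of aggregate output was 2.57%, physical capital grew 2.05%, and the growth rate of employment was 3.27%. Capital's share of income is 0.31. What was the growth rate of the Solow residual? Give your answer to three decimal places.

-0.322%

Labor's share = 1 − 0.31 = 0.69.
Physical capital: 0.31 × 2.05 = 0.6355 pp.
Employment: 0.69 × 3.27 = 2.2563 pp.
TFP growth = 2.57 − 2.8918 = -0.3218%.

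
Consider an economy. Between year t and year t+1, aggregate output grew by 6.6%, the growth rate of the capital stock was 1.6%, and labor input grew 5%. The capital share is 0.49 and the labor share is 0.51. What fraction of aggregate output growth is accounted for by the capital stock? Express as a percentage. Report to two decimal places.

The capital stock contributed 0.49 × 1.6 = 0.784 pp.
Share of growth = 0.784 / 6.6 × 100 = 11.8788%.

The capital stock accounted for 11.88% of growth.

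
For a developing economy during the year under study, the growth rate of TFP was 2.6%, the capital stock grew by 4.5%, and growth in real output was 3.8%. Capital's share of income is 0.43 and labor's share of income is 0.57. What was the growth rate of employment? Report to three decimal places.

-1.289%

Labor's share = 1 − 0.43 = 0.57.
gY = gA + 0.43×4.5 + 0.57×g.
0.57×g = 3.8 − 2.6 − 1.935 = -0.735.
g = -0.735 / 0.57 = -1.28947%.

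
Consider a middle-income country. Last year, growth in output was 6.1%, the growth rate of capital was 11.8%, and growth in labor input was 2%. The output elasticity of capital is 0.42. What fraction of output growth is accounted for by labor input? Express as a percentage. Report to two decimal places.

19.02%

Labor's share = 1 − 0.42 = 0.58.
Labor input contributed 0.58 × 2 = 1.16 pp.
Share of growth = 1.16 / 6.1 × 100 = 19.0164%.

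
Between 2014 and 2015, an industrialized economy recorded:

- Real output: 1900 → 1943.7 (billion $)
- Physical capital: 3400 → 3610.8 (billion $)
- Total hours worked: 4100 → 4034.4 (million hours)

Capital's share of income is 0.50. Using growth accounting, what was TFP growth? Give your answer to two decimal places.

0.00%

Real output growth = (1943.7 − 1900) / 1900 = 2.3%.
Physical capital growth = (3610.8 − 3400) / 3400 = 6.2%.
Total hours worked growth = (4034.4 − 4100) / 4100 = -1.6%.
Labor's share = 1 − 0.5 = 0.5.
Physical capital: 0.5 × 6.2 = 3.1 pp.
Total hours worked: 0.5 × (-1.6) = -0.8 pp.
TFP growth = 2.3 − 2.3 = 0%.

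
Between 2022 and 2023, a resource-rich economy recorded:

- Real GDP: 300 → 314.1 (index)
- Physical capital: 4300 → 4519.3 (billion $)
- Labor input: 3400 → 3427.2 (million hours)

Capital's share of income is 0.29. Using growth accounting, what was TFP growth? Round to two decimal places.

TFP grew 2.65%.

Real GDP growth = (314.1 − 300) / 300 = 4.7%.
Physical capital growth = (4519.3 − 4300) / 4300 = 5.1%.
Labor input growth = (3427.2 − 3400) / 3400 = 0.8%.
Labor's share = 1 − 0.29 = 0.71.
Physical capital: 0.29 × 5.1 = 1.479 pp.
Labor input: 0.71 × 0.8 = 0.568 pp.
TFP growth = 4.7 − 2.047 = 2.653%.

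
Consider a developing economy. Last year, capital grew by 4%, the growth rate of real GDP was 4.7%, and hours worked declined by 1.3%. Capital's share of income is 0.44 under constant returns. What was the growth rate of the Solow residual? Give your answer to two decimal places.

Labor's share = 1 − 0.44 = 0.56.
Capital: 0.44 × 4 = 1.76 pp.
Hours worked: 0.56 × (-1.3) = -0.728 pp.
TFP growth = 4.7 − 1.032 = 3.668%.

3.67%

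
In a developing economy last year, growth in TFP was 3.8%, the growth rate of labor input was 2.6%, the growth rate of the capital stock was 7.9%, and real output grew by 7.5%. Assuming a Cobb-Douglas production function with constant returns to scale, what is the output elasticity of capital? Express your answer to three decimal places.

The output elasticity of capital is 0.208.

gY = gA + α·gK + (1−α)·gL, so gY − gA − gL = α(gK − gL).
7.5 − 3.8 − 2.6 = α × (7.9 − 2.6).
1.1 = 5.3 α, so α = 0.20755.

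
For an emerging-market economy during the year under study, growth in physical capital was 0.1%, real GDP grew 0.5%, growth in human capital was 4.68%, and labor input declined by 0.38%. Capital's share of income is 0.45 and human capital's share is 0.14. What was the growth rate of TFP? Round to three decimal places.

-0.044%

Labor's share = 1 − 0.45 − 0.14 = 0.41.
Physical capital: 0.45 × 0.1 = 0.045 pp.
Human capital: 0.14 × 4.68 = 0.6552 pp.
Labor input: 0.41 × (-0.38) = -0.1558 pp.
TFP growth = 0.5 − 0.5444 = -0.0444%.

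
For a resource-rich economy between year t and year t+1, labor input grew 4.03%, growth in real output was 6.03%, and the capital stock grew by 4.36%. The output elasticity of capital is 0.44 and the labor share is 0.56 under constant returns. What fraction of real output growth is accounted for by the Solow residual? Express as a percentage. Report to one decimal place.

Labor's share = 1 − 0.44 = 0.56.
The capital stock: 0.44 × 4.36 = 1.9184 pp.
Labor input: 0.56 × 4.03 = 2.2568 pp.
TFP growth = 6.03 − 4.1752 = 1.8548%.
TFP share of growth = 1.8548 / 6.03 × 100 = 30.76%.

The Solow residual accounted for 30.8% of growth.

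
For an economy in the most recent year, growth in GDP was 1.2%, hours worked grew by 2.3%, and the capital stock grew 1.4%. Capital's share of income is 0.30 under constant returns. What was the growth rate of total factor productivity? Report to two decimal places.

-0.83%

Labor's share = 1 − 0.3 = 0.7.
The capital stock: 0.3 × 1.4 = 0.42 pp.
Hours worked: 0.7 × 2.3 = 1.61 pp.
TFP growth = 1.2 − 2.03 = -0.83%.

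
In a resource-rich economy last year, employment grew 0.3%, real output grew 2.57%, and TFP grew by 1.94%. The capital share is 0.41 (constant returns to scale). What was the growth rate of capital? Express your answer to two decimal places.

Capital grew 1.10%.

Labor's share = 1 − 0.41 = 0.59.
gY = gA + 0.59×0.3 + 0.41×g.
0.41×g = 2.57 − 1.94 − 0.177 = 0.453.
g = 0.453 / 0.41 = 1.1049%.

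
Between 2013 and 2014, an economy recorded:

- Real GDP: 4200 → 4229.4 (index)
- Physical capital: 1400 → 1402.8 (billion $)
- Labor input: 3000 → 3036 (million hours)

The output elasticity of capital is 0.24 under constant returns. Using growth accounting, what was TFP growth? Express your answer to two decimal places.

-0.26%

Real GDP growth = (4229.4 − 4200) / 4200 = 0.7%.
Physical capital growth = (1402.8 − 1400) / 1400 = 0.2%.
Labor input growth = (3036 − 3000) / 3000 = 1.2%.
Labor's share = 1 − 0.24 = 0.76.
Physical capital: 0.24 × 0.2 = 0.048 pp.
Labor input: 0.76 × 1.2 = 0.912 pp.
TFP growth = 0.7 − 0.96 = -0.26%.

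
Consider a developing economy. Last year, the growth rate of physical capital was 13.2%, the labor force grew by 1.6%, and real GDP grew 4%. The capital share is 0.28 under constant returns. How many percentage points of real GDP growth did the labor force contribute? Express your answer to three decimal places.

Labor's share = 1 − 0.28 = 0.72.
Contribution = share × growth = 0.72 × 1.6 = 1.152 pp.

1.152 pp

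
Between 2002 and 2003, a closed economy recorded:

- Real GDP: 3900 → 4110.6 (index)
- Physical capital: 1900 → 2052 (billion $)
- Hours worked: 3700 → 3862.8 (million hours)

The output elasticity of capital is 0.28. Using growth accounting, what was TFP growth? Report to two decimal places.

-0.01%

Real GDP growth = (4110.6 − 3900) / 3900 = 5.4%.
Physical capital growth = (2052 − 1900) / 1900 = 8%.
Hours worked growth = (3862.8 − 3700) / 3700 = 4.4%.
Labor's share = 1 − 0.28 = 0.72.
Physical capital: 0.28 × 8 = 2.24 pp.
Hours worked: 0.72 × 4.4 = 3.168 pp.
TFP growth = 5.4 − 5.408 = -0.008%.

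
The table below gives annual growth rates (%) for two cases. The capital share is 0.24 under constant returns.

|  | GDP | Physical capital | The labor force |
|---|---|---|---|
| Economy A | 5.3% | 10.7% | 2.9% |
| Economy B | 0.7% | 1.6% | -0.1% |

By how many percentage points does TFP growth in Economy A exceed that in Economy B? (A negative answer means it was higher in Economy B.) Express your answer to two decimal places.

0.14 percentage points

Labor's share = 1 − 0.24 = 0.76.
Economy A: TFP = 5.3 − 2.568 − 2.204 = 0.528%.
Economy B: TFP = 0.7 − 0.384 + 0.076 = 0.392%.
Difference = 0.528 − (0.392) = 0.136 pp.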